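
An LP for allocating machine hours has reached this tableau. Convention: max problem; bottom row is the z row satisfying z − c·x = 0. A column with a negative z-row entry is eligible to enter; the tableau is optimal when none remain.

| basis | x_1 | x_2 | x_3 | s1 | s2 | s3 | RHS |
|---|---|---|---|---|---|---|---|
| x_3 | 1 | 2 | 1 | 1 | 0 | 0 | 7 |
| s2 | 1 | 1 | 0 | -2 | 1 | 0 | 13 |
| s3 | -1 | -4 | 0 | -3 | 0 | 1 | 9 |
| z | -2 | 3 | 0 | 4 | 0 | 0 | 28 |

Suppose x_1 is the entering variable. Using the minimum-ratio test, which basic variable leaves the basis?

x_3

Column x_1 entries and ratios — x_3: 7/1 = 7; s2: 13/1 = 13; s3: -1 ≤ 0, skip.
Smallest ratio is 7 in the row of x_3, so x_3 leaves.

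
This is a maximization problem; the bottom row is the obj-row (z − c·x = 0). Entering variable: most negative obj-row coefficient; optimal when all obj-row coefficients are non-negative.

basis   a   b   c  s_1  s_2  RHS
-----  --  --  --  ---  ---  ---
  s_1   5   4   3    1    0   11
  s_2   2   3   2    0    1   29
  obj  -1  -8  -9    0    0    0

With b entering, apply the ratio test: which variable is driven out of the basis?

Column b entries and ratios — s_1: 11/4 = 11/4; s_2: 29/3 = 29/3.
Smallest ratio is 11/4 in the row of s_1, so s_1 leaves.

s_1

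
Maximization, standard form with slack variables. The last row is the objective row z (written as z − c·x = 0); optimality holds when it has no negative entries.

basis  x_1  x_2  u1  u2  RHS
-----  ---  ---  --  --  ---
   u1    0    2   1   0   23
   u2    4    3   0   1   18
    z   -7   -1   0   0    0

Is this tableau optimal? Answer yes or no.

no

The z-row has a negative entry -7 in column x_1, so it is not optimal.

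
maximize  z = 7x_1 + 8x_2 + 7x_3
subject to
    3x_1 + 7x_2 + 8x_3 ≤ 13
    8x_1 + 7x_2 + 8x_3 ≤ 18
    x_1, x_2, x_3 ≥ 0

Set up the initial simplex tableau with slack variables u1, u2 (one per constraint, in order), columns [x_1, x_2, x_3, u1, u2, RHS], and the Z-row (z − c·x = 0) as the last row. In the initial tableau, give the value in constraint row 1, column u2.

0

Slack u2 belongs to constraint 2; its column is the unit vector e_2, so the entry in row 1 is 0.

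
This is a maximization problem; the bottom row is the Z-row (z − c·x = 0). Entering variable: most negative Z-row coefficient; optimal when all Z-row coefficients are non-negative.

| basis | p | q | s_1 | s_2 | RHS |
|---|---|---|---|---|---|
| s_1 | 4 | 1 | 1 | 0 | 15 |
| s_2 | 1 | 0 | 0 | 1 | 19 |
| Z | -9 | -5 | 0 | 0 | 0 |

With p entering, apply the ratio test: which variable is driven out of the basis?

s_1

Column p entries and ratios — s_1: 15/4 = 15/4; s_2: 19/1 = 19.
Smallest ratio is 15/4 in the row of s_1, so s_1 leaves.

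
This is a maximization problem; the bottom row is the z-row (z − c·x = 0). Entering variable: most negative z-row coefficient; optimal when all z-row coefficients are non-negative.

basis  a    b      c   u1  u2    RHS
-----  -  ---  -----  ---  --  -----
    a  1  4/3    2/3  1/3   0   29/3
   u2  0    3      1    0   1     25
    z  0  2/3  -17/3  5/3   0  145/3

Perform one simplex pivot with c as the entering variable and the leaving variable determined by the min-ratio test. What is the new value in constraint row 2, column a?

-3/2

Ratio test on column c — row 1: (29/3)/(2/3) = 29/2; row 2: 25/1 = 25. Minimum is 29/2 at row 1 (a leaves); pivot element 2/3.
Divide row 1 by 2/3; eliminate column c from the other rows.
Row 2 update in column a: 0 − 1·(3/2) = -3/2.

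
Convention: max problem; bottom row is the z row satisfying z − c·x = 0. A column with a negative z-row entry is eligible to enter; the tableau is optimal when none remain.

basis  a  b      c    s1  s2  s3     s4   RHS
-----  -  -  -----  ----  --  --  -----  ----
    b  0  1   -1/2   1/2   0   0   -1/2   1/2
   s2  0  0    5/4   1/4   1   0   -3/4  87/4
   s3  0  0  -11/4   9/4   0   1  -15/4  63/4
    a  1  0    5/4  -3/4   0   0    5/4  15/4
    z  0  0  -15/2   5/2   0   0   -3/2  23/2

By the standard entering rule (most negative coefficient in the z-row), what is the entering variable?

c

Negative z-row entries: c: -15/2, s4: -3/2.
The most negative is -15/2 in column c, so c enters.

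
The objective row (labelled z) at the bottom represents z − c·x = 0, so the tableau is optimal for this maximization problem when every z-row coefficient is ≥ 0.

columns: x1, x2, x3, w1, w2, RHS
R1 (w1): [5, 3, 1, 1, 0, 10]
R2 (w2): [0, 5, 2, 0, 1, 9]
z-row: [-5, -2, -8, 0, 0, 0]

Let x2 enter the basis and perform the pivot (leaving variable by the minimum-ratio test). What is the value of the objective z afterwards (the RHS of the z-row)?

Ratio test on column x2 — row 1: 10/3 = 10/3; row 2: 9/5 = 9/5. Minimum is 9/5 at row 2 (w2 leaves); pivot element 5.
Pivot on row 2; the z-row RHS becomes 0 − (-2)·(9/5) = 18/5.

18/5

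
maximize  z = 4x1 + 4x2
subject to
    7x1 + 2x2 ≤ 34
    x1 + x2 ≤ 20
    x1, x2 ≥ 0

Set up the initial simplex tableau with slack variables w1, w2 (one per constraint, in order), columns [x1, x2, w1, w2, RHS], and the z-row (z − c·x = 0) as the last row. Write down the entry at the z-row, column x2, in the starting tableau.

-4

The z-row carries the negated objective coefficients: the x2 entry is -4.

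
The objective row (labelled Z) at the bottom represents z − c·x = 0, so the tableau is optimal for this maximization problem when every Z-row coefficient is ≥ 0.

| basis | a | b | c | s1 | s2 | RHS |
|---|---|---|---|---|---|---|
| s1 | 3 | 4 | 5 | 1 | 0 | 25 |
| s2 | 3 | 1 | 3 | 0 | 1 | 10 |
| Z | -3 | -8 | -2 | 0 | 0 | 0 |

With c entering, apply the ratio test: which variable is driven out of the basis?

s2

Column c entries and ratios — s1: 25/5 = 5; s2: 10/3 = 10/3.
Smallest ratio is 10/3 in the row of s2, so s2 leaves.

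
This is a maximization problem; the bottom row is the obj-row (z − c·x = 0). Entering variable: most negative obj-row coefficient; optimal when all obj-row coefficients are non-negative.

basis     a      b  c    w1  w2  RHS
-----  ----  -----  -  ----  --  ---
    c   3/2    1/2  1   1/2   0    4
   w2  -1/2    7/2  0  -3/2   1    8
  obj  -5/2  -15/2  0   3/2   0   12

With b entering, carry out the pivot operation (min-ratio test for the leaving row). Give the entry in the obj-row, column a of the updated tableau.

Ratio test on column b — row 1: 4/(1/2) = 8; row 2: 8/(7/2) = 16/7. Minimum is 16/7 at row 2 (w2 leaves); pivot element 7/2.
Divide row 2 by 7/2; eliminate column b from the other rows.
obj-row update in column a: -5/2 − (-15/2)·(-1/7) = -25/7.

-25/7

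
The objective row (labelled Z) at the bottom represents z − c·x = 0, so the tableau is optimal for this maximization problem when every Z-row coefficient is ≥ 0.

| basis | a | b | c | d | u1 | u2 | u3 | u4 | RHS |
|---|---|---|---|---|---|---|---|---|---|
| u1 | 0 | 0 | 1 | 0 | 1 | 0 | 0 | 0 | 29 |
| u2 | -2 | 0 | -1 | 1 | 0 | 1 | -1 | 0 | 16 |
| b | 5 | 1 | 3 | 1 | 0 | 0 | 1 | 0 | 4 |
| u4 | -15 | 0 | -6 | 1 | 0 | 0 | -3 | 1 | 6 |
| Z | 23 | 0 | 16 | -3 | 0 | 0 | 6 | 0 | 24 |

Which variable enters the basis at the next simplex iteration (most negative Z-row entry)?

d

Negative Z-row entries: d: -3.
The most negative is -3 in column d, so d enters.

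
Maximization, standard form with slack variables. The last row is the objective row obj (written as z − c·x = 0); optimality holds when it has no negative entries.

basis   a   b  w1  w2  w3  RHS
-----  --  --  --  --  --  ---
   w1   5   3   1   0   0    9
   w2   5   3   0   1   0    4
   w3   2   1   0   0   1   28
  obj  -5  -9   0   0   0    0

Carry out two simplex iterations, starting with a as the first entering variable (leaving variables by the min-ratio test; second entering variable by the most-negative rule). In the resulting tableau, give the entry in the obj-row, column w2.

Ratio test on column a — row 1: 9/5 = 9/5; row 2: 4/5 = 4/5; row 3: 28/2 = 14. Minimum is 4/5 at row 2 (w2 leaves); pivot element 5.
Divide row 2 by 5; eliminate column a from the other rows.
Second iteration: most negative obj-row entry is -6 in column b, so b enters.
Ratio test on column b — row 1: entry 0 ≤ 0; row 2: (4/5)/(3/5) = 4/3; row 3: entry -1/5 ≤ 0. Minimum is 4/3 at row 2 (a leaves); pivot element 3/5.
Divide row 2 by 3/5; eliminate column b from the other rows.
After both pivots, the entry at the obj-row, column w2 is 3.

3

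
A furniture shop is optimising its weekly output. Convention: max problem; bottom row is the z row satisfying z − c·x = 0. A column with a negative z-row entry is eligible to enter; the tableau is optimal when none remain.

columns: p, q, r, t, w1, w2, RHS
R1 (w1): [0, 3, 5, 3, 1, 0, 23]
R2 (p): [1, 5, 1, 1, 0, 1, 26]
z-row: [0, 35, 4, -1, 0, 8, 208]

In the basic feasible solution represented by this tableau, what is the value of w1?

23

w1 is basic (row 1); its value is the RHS of that row, 23.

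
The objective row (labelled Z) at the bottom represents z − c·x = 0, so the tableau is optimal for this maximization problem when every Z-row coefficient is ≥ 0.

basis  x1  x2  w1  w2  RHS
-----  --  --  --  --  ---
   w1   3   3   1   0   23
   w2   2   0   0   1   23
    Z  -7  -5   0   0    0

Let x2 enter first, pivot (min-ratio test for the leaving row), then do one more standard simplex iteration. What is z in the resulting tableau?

161/3

Ratio test on column x2 — row 1: 23/3 = 23/3; row 2: entry 0 ≤ 0. Minimum is 23/3 at row 1 (w1 leaves); pivot element 3.
Pivot on row 1; the Z-row RHS becomes 0 − (-5)·(23/3) = 115/3.
Next entering variable (most negative Z-row entry -2): x1.
Ratio test on column x1 — row 1: (23/3)/1 = 23/3; row 2: 23/2 = 23/2. Minimum is 23/3 at row 1 (x2 leaves); pivot element 1.
After the second pivot the Z-row RHS is 115/3 − (-2)·(23/3) = 161/3.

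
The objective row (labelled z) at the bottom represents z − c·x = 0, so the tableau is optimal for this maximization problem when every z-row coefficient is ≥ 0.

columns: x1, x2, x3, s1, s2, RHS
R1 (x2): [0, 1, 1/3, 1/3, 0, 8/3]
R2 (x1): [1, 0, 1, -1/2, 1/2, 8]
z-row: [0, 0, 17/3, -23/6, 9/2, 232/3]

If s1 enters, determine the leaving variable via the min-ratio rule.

x2

Column s1 entries and ratios — x2: (8/3)/(1/3) = 8; x1: -1/2 ≤ 0, skip.
Smallest ratio is 8 in the row of x2, so x2 leaves.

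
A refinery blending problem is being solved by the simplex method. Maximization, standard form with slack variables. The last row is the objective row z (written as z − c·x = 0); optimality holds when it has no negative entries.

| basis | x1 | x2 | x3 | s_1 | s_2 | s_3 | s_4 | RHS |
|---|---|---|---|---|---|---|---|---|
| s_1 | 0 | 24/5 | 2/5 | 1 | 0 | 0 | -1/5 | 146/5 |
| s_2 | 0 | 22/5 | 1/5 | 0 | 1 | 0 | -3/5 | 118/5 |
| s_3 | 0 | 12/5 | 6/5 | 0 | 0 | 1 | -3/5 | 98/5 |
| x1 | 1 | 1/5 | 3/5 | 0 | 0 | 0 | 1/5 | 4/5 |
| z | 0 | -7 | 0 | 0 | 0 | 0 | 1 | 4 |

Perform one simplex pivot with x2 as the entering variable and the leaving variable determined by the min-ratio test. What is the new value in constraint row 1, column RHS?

10

Ratio test on column x2 — row 1: (146/5)/(24/5) = 73/12; row 2: (118/5)/(22/5) = 59/11; row 3: (98/5)/(12/5) = 49/6; row 4: (4/5)/(1/5) = 4. Minimum is 4 at row 4 (x1 leaves); pivot element 1/5.
Divide row 4 by 1/5; eliminate column x2 from the other rows.
Row 1 update in column RHS: 146/5 − (24/5)·4 = 10.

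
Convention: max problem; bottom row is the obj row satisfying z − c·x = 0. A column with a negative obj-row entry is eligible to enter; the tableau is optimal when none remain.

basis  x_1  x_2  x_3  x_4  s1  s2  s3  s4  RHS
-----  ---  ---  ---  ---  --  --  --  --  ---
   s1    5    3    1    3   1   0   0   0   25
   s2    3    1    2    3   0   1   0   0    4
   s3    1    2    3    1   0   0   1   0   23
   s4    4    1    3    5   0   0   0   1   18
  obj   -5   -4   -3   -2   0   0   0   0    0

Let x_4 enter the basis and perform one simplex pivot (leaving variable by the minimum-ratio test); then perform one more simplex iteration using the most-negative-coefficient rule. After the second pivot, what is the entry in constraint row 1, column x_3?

Ratio test on column x_4 — row 1: 25/3 = 25/3; row 2: 4/3 = 4/3; row 3: 23/1 = 23; row 4: 18/5 = 18/5. Minimum is 4/3 at row 2 (s2 leaves); pivot element 3.
Divide row 2 by 3; eliminate column x_4 from the other rows.
Second iteration: most negative obj-row entry is -10/3 in column x_2, so x_2 enters.
Ratio test on column x_2 — row 1: 21/2 = 21/2; row 2: (4/3)/(1/3) = 4; row 3: (65/3)/(5/3) = 13; row 4: entry -2/3 ≤ 0. Minimum is 4 at row 2 (x_4 leaves); pivot element 1/3.
Divide row 2 by 1/3; eliminate column x_2 from the other rows.
After both pivots, the entry at constraint row 1, column x_3 is -5.

-5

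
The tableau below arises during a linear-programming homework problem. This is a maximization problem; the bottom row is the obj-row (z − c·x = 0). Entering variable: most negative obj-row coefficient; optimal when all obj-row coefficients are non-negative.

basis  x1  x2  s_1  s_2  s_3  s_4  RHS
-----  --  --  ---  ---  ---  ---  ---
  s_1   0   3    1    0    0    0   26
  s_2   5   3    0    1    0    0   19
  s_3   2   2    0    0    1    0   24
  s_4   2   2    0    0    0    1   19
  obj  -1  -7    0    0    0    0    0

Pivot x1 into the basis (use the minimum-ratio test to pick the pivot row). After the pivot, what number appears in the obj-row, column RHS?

Ratio test on column x1 — row 1: entry 0 ≤ 0; row 2: 19/5 = 19/5; row 3: 24/2 = 12; row 4: 19/2 = 19/2. Minimum is 19/5 at row 2 (s_2 leaves); pivot element 5.
Divide row 2 by 5; eliminate column x1 from the other rows.
obj-row update in column RHS: 0 − (-1)·(19/5) = 19/5.

19/5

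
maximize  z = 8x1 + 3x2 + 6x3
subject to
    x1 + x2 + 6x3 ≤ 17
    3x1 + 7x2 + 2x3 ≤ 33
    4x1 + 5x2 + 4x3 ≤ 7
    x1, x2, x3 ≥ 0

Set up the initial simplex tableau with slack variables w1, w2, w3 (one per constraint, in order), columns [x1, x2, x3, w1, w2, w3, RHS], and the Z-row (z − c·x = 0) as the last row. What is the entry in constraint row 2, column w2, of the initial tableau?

1

Slack w2 belongs to constraint 2; its column is the unit vector e_2, so the entry in row 2 is 1.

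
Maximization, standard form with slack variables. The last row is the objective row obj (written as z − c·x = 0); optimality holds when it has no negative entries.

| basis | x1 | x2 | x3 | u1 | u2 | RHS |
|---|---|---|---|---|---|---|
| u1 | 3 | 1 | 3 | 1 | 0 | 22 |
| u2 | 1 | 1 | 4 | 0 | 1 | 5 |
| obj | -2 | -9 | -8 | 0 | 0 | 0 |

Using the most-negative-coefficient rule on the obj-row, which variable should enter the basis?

Negative obj-row entries: x1: -2, x2: -9, x3: -8.
The most negative is -9 in column x2, so x2 enters.

x2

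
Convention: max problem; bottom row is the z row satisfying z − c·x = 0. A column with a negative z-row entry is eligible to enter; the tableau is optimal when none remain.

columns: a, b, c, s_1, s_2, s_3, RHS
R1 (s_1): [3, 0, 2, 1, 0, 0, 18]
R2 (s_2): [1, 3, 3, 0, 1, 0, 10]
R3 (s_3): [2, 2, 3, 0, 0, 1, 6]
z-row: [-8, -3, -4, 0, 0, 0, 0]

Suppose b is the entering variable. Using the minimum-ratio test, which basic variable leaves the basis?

s_3

Column b entries and ratios — s_1: 0 ≤ 0, skip; s_2: 10/3 = 10/3; s_3: 6/2 = 3.
Smallest ratio is 3 in the row of s_3, so s_3 leaves.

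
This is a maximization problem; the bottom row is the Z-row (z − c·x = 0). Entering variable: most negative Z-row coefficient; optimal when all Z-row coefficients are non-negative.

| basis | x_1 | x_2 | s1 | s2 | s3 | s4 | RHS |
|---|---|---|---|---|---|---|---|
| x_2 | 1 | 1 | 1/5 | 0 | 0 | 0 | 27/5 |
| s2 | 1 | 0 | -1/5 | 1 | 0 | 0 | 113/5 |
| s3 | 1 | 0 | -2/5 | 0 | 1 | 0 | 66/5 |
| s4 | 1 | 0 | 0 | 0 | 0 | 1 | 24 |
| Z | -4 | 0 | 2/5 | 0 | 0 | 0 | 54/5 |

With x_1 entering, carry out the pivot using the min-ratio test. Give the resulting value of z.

162/5

Ratio test on column x_1 — row 1: (27/5)/1 = 27/5; row 2: (113/5)/1 = 113/5; row 3: (66/5)/1 = 66/5; row 4: 24/1 = 24. Minimum is 27/5 at row 1 (x_2 leaves); pivot element 1.
Pivot on row 1; the Z-row RHS becomes 54/5 − (-4)·(27/5) = 162/5.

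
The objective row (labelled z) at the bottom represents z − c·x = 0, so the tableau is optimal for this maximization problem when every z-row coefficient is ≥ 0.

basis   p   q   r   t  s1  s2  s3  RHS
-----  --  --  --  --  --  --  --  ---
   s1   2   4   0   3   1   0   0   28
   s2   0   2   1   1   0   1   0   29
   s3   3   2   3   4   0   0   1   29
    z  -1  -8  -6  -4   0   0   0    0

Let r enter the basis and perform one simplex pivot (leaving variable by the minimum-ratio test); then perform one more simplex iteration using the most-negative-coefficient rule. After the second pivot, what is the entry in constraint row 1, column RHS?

7

Ratio test on column r — row 1: entry 0 ≤ 0; row 2: 29/1 = 29; row 3: 29/3 = 29/3. Minimum is 29/3 at row 3 (s3 leaves); pivot element 3.
Divide row 3 by 3; eliminate column r from the other rows.
Second iteration: most negative z-row entry is -4 in column q, so q enters.
Ratio test on column q — row 1: 28/4 = 7; row 2: (58/3)/(4/3) = 29/2; row 3: (29/3)/(2/3) = 29/2. Minimum is 7 at row 1 (s1 leaves); pivot element 4.
Divide row 1 by 4; eliminate column q from the other rows.
After both pivots, the entry at constraint row 1, column RHS is 7.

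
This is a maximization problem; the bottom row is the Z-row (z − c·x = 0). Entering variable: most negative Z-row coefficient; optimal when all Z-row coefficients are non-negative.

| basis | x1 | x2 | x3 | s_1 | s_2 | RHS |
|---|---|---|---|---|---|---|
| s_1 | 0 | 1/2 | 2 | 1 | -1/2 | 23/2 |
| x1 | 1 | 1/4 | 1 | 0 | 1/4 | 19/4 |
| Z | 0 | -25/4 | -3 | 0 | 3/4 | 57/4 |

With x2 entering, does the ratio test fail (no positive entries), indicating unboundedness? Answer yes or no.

Column x2 has positive entries in row(s) 1, 2, so the ratio test bounds it — not unbounded.

no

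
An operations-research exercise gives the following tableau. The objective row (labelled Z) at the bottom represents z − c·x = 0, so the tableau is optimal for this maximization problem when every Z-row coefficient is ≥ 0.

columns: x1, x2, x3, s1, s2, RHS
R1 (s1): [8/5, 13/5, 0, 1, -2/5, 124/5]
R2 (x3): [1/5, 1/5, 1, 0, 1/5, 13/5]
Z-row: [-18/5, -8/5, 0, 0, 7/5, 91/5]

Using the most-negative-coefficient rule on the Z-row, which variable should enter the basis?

Negative Z-row entries: x1: -18/5, x2: -8/5.
The most negative is -18/5 in column x1, so x1 enters.

x1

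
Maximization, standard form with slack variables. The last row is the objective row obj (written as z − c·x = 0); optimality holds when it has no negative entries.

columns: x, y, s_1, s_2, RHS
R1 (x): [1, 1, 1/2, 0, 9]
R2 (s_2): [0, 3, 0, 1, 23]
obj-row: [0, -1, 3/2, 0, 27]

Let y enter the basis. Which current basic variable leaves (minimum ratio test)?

Column y entries and ratios — x: 9/1 = 9; s_2: 23/3 = 23/3.
Smallest ratio is 23/3 in the row of s_2, so s_2 leaves.

s_2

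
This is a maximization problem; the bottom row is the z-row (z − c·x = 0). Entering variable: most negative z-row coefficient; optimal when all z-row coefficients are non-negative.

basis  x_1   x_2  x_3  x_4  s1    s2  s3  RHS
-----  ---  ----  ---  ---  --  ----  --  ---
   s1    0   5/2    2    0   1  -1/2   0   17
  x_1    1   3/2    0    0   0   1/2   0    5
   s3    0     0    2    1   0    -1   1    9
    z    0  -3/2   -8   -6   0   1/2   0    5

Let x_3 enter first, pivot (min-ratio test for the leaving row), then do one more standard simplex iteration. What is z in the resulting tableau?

76

Ratio test on column x_3 — row 1: 17/2 = 17/2; row 2: entry 0 ≤ 0; row 3: 9/2 = 9/2. Minimum is 9/2 at row 3 (s3 leaves); pivot element 2.
Pivot on row 3; the z-row RHS becomes 5 − (-8)·(9/2) = 41.
Next entering variable (most negative z-row entry -7/2): s2.
Ratio test on column s2 — row 1: 8/(1/2) = 16; row 2: 5/(1/2) = 10; row 3: entry -1/2 ≤ 0. Minimum is 10 at row 2 (x_1 leaves); pivot element 1/2.
After the second pivot the z-row RHS is 41 − (-7/2)·10 = 76.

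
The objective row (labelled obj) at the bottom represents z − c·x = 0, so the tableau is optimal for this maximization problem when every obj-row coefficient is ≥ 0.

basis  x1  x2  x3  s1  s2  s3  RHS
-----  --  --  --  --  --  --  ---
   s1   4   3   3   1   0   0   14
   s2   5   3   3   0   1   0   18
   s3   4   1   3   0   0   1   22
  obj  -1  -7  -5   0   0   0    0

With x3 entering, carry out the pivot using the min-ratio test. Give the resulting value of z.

70/3

Ratio test on column x3 — row 1: 14/3 = 14/3; row 2: 18/3 = 6; row 3: 22/3 = 22/3. Minimum is 14/3 at row 1 (s1 leaves); pivot element 3.
Pivot on row 1; the obj-row RHS becomes 0 − (-5)·(14/3) = 70/3.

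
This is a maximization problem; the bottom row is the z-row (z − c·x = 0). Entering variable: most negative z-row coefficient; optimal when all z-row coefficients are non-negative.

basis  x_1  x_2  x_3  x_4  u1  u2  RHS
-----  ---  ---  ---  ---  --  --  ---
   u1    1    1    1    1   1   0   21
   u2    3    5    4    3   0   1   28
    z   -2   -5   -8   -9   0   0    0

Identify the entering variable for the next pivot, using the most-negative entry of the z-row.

x_4

Negative z-row entries: x_1: -2, x_2: -5, x_3: -8, x_4: -9.
The most negative is -9 in column x_4, so x_4 enters.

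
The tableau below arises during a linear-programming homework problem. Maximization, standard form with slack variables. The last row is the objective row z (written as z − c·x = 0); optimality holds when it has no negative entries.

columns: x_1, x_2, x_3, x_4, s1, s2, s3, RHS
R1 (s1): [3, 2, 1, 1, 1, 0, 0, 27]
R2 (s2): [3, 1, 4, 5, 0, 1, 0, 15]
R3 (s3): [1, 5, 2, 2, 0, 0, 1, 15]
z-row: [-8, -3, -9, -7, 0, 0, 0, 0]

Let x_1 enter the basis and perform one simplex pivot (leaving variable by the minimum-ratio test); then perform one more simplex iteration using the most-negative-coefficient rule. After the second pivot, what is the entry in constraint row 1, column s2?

Ratio test on column x_1 — row 1: 27/3 = 9; row 2: 15/3 = 5; row 3: 15/1 = 15. Minimum is 5 at row 2 (s2 leaves); pivot element 3.
Divide row 2 by 3; eliminate column x_1 from the other rows.
Second iteration: most negative z-row entry is -1/3 in column x_2, so x_2 enters.
Ratio test on column x_2 — row 1: 12/1 = 12; row 2: 5/(1/3) = 15; row 3: 10/(14/3) = 15/7. Minimum is 15/7 at row 3 (s3 leaves); pivot element 14/3.
Divide row 3 by 14/3; eliminate column x_2 from the other rows.
After both pivots, the entry at constraint row 1, column s2 is -13/14.

-13/14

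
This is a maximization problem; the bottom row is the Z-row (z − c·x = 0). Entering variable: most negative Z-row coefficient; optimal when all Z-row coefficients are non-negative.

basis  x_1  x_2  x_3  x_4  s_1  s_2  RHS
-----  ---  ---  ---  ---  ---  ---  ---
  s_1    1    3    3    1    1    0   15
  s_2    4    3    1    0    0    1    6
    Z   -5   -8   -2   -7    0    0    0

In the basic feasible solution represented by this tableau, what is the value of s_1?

s_1 is basic (row 1); its value is the RHS of that row, 15.

15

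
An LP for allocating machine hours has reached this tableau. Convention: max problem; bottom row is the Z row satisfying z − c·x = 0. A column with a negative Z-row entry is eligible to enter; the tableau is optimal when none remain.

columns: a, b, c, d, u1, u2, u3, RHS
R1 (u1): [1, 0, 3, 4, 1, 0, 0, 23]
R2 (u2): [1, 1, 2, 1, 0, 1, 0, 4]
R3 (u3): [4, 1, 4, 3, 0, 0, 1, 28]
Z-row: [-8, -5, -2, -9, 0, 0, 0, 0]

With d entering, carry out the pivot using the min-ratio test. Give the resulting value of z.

36

Ratio test on column d — row 1: 23/4 = 23/4; row 2: 4/1 = 4; row 3: 28/3 = 28/3. Minimum is 4 at row 2 (u2 leaves); pivot element 1.
Pivot on row 2; the Z-row RHS becomes 0 − (-9)·4 = 36.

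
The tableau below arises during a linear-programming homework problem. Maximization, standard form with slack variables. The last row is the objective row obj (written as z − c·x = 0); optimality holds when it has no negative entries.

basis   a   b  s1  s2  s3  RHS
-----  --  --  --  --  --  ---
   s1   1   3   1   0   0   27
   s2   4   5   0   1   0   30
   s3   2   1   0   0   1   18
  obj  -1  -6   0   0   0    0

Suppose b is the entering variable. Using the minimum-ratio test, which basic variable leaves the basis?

s2

Column b entries and ratios — s1: 27/3 = 9; s2: 30/5 = 6; s3: 18/1 = 18.
Smallest ratio is 6 in the row of s2, so s2 leaves.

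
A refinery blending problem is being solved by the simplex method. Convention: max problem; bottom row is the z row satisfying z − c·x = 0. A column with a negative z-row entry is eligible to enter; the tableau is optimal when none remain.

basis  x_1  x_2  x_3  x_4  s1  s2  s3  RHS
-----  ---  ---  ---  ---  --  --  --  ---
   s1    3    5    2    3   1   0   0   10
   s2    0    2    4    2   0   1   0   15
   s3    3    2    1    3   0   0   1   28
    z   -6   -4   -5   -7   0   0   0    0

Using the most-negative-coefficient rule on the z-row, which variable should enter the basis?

x_4

Negative z-row entries: x_1: -6, x_2: -4, x_3: -5, x_4: -7.
The most negative is -7 in column x_4, so x_4 enters.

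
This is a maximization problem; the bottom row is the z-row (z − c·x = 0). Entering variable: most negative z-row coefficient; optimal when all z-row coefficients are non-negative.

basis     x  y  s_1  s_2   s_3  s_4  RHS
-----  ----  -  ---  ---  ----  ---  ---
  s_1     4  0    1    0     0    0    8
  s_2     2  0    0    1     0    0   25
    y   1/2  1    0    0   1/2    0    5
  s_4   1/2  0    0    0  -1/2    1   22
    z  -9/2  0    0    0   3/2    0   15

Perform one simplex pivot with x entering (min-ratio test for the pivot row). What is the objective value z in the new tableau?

Ratio test on column x — row 1: 8/4 = 2; row 2: 25/2 = 25/2; row 3: 5/(1/2) = 10; row 4: 22/(1/2) = 44. Minimum is 2 at row 1 (s_1 leaves); pivot element 4.
Pivot on row 1; the z-row RHS becomes 15 − (-9/2)·2 = 24.

24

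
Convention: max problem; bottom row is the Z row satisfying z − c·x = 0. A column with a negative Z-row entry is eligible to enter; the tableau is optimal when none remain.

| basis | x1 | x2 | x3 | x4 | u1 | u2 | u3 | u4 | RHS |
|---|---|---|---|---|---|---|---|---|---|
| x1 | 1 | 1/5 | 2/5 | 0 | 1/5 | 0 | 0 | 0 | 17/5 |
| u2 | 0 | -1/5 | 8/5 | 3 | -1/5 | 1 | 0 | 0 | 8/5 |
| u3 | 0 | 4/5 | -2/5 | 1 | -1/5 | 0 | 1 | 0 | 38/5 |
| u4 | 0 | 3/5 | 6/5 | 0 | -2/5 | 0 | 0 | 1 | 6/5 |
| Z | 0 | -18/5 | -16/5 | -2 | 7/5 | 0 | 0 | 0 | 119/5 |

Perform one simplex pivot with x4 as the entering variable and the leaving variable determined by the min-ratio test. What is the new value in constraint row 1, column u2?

Ratio test on column x4 — row 1: entry 0 ≤ 0; row 2: (8/5)/3 = 8/15; row 3: (38/5)/1 = 38/5; row 4: entry 0 ≤ 0. Minimum is 8/15 at row 2 (u2 leaves); pivot element 3.
Divide row 2 by 3; eliminate column x4 from the other rows.
Row 1 update in column u2: 0 − 0·(1/3) = 0.

0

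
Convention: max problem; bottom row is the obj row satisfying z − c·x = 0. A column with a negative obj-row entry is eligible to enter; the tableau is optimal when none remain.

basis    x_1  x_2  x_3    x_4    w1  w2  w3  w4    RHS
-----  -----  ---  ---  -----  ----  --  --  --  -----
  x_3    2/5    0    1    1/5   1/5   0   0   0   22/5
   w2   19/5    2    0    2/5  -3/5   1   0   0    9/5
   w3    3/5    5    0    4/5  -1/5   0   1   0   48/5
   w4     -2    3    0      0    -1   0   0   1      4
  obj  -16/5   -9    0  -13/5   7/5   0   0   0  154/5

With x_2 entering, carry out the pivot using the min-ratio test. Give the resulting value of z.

Ratio test on column x_2 — row 1: entry 0 ≤ 0; row 2: (9/5)/2 = 9/10; row 3: (48/5)/5 = 48/25; row 4: 4/3 = 4/3. Minimum is 9/10 at row 2 (w2 leaves); pivot element 2.
Pivot on row 2; the obj-row RHS becomes 154/5 − (-9)·(9/10) = 389/10.

389/10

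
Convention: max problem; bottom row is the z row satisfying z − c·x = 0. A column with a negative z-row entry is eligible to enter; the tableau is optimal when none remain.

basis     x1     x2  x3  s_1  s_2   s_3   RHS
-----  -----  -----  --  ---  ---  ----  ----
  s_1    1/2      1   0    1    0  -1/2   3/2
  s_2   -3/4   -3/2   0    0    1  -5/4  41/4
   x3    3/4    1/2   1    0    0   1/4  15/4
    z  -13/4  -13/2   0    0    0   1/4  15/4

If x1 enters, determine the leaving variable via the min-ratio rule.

s_1

Column x1 entries and ratios — s_1: (3/2)/(1/2) = 3; s_2: -3/4 ≤ 0, skip; x3: (15/4)/(3/4) = 5.
Smallest ratio is 3 in the row of s_1, so s_1 leaves.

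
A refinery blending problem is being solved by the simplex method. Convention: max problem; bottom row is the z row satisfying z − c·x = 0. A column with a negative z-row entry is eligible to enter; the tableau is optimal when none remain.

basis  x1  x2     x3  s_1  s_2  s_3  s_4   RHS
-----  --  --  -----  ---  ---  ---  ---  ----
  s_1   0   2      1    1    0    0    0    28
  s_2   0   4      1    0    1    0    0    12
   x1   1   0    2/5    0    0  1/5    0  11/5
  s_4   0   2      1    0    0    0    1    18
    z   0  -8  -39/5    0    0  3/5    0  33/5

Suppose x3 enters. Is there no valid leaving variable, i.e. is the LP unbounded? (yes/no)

no

Column x3 has positive entries in row(s) 1, 2, 3, 4, so the ratio test bounds it — not unbounded.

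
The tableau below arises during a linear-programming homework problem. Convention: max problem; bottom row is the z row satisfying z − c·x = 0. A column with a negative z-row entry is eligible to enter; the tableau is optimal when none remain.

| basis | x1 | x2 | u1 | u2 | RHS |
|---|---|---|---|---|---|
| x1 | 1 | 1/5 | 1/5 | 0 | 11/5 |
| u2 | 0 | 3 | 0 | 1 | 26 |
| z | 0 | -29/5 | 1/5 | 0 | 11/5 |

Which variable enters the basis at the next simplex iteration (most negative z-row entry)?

x2

Negative z-row entries: x2: -29/5.
The most negative is -29/5 in column x2, so x2 enters.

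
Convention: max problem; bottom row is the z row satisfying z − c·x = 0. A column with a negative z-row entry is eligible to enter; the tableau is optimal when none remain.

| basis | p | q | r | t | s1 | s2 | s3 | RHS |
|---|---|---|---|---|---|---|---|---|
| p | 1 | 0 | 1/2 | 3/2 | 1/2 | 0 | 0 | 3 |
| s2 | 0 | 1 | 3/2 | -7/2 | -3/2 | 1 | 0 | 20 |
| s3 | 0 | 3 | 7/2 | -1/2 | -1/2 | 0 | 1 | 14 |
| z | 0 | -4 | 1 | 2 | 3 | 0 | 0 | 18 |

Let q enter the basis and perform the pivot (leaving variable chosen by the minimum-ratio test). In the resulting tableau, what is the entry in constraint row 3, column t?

-1/6

Ratio test on column q — row 1: entry 0 ≤ 0; row 2: 20/1 = 20; row 3: 14/3 = 14/3. Minimum is 14/3 at row 3 (s3 leaves); pivot element 3.
Divide row 3 by 3; eliminate column q from the other rows.
In the new row 3, the t entry is the old entry divided by the pivot: (-1/2)/3 = -1/6.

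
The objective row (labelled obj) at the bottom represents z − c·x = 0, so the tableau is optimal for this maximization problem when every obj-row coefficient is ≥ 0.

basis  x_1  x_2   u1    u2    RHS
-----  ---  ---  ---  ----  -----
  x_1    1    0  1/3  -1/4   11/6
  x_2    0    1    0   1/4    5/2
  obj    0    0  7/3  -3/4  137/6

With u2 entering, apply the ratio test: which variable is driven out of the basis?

x_2

Column u2 entries and ratios — x_1: -1/4 ≤ 0, skip; x_2: (5/2)/(1/4) = 10.
Smallest ratio is 10 in the row of x_2, so x_2 leaves.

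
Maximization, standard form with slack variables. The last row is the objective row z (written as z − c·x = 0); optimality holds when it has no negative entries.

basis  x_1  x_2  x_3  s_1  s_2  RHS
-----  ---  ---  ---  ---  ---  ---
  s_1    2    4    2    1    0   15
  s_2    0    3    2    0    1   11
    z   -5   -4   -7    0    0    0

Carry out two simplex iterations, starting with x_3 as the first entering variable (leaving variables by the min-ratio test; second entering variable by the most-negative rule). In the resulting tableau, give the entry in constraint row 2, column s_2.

Ratio test on column x_3 — row 1: 15/2 = 15/2; row 2: 11/2 = 11/2. Minimum is 11/2 at row 2 (s_2 leaves); pivot element 2.
Divide row 2 by 2; eliminate column x_3 from the other rows.
Second iteration: most negative z-row entry is -5 in column x_1, so x_1 enters.
Ratio test on column x_1 — row 1: 4/2 = 2; row 2: entry 0 ≤ 0. Minimum is 2 at row 1 (s_1 leaves); pivot element 2.
Divide row 1 by 2; eliminate column x_1 from the other rows.
After both pivots, the entry at constraint row 2, column s_2 is 1/2.

1/2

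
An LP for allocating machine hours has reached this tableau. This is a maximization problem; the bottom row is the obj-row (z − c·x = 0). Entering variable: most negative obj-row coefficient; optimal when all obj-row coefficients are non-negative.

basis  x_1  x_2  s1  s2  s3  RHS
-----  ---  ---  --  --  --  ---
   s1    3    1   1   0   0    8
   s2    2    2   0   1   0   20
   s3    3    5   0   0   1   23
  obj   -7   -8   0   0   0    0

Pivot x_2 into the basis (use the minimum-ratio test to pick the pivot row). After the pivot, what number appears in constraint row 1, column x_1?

12/5

Ratio test on column x_2 — row 1: 8/1 = 8; row 2: 20/2 = 10; row 3: 23/5 = 23/5. Minimum is 23/5 at row 3 (s3 leaves); pivot element 5.
Divide row 3 by 5; eliminate column x_2 from the other rows.
Row 1 update in column x_1: 3 − 1·(3/5) = 12/5.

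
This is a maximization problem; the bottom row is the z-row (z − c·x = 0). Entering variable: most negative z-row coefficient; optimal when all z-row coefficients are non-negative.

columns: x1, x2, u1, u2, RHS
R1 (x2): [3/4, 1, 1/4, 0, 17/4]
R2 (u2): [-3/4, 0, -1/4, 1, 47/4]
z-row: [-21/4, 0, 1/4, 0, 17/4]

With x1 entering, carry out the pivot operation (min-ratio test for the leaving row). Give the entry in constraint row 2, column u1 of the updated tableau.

0

Ratio test on column x1 — row 1: (17/4)/(3/4) = 17/3; row 2: entry -3/4 ≤ 0. Minimum is 17/3 at row 1 (x2 leaves); pivot element 3/4.
Divide row 1 by 3/4; eliminate column x1 from the other rows.
Row 2 update in column u1: -1/4 − (-3/4)·(1/3) = 0.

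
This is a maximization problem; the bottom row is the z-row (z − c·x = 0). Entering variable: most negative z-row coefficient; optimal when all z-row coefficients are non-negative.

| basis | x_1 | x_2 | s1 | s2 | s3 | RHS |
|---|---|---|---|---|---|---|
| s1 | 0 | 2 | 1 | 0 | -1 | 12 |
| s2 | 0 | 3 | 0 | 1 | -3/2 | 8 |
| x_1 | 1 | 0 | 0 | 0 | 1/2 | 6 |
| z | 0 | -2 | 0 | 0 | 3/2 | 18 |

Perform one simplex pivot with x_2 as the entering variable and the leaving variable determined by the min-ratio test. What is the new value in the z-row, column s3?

1/2

Ratio test on column x_2 — row 1: 12/2 = 6; row 2: 8/3 = 8/3; row 3: entry 0 ≤ 0. Minimum is 8/3 at row 2 (s2 leaves); pivot element 3.
Divide row 2 by 3; eliminate column x_2 from the other rows.
z-row update in column s3: 3/2 − (-2)·(-1/2) = 1/2.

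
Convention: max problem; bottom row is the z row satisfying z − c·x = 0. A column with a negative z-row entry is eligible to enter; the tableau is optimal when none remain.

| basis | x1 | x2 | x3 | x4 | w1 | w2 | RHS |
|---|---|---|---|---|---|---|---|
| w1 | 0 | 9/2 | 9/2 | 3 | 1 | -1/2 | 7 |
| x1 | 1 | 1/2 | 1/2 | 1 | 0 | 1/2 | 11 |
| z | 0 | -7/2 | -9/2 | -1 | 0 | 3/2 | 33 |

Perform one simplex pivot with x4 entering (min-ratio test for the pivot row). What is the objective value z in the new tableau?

Ratio test on column x4 — row 1: 7/3 = 7/3; row 2: 11/1 = 11. Minimum is 7/3 at row 1 (w1 leaves); pivot element 3.
Pivot on row 1; the z-row RHS becomes 33 − (-1)·(7/3) = 106/3.

106/3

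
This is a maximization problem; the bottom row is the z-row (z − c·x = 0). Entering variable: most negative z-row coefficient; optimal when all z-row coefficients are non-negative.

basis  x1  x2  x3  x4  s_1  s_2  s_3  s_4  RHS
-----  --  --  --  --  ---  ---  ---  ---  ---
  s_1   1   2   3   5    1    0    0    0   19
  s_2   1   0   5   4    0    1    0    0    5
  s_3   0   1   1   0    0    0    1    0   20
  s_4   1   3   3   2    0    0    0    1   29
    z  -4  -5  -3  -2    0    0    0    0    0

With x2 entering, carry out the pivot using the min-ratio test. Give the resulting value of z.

95/2

Ratio test on column x2 — row 1: 19/2 = 19/2; row 2: entry 0 ≤ 0; row 3: 20/1 = 20; row 4: 29/3 = 29/3. Minimum is 19/2 at row 1 (s_1 leaves); pivot element 2.
Pivot on row 1; the z-row RHS becomes 0 − (-5)·(19/2) = 95/2.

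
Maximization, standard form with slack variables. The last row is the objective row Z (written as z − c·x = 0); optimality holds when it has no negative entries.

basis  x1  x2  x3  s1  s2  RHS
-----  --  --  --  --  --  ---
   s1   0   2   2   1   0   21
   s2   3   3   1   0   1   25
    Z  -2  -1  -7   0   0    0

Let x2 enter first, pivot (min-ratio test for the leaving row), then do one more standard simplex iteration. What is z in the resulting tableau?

30

Ratio test on column x2 — row 1: 21/2 = 21/2; row 2: 25/3 = 25/3. Minimum is 25/3 at row 2 (s2 leaves); pivot element 3.
Pivot on row 2; the Z-row RHS becomes 0 − (-1)·(25/3) = 25/3.
Next entering variable (most negative Z-row entry -20/3): x3.
Ratio test on column x3 — row 1: (13/3)/(4/3) = 13/4; row 2: (25/3)/(1/3) = 25. Minimum is 13/4 at row 1 (s1 leaves); pivot element 4/3.
After the second pivot the Z-row RHS is 25/3 − (-20/3)·(13/4) = 30.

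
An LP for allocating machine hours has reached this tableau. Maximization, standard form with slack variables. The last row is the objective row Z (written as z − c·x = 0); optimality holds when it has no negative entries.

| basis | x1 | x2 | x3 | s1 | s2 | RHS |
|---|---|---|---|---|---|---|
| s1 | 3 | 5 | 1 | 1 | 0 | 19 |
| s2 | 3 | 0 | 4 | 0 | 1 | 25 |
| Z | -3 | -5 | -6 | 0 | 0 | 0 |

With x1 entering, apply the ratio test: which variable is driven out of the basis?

s1

Column x1 entries and ratios — s1: 19/3 = 19/3; s2: 25/3 = 25/3.
Smallest ratio is 19/3 in the row of s1, so s1 leaves.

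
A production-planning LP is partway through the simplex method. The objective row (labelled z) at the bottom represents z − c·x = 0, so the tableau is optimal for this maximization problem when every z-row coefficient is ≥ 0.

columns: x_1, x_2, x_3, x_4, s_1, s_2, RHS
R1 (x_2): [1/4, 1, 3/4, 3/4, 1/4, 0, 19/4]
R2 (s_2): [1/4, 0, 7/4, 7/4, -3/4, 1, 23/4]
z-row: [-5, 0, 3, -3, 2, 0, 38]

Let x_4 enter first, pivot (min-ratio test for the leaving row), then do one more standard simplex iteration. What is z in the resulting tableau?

121

Ratio test on column x_4 — row 1: (19/4)/(3/4) = 19/3; row 2: (23/4)/(7/4) = 23/7. Minimum is 23/7 at row 2 (s_2 leaves); pivot element 7/4.
Pivot on row 2; the z-row RHS becomes 38 − (-3)·(23/7) = 335/7.
Next entering variable (most negative z-row entry -32/7): x_1.
Ratio test on column x_1 — row 1: (16/7)/(1/7) = 16; row 2: (23/7)/(1/7) = 23. Minimum is 16 at row 1 (x_2 leaves); pivot element 1/7.
After the second pivot the z-row RHS is 335/7 − (-32/7)·16 = 121.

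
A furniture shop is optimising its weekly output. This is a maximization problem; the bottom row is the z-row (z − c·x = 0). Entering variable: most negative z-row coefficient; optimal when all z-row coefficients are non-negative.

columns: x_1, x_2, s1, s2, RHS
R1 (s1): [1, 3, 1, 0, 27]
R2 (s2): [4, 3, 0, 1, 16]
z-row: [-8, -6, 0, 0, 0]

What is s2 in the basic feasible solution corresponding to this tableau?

s2 is basic (row 2); its value is the RHS of that row, 16.

16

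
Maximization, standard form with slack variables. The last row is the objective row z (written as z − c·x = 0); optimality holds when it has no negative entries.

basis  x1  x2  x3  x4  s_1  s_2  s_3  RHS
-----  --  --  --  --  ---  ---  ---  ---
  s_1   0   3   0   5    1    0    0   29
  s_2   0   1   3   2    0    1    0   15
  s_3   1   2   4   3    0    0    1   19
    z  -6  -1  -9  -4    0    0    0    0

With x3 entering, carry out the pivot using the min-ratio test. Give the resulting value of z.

171/4

Ratio test on column x3 — row 1: entry 0 ≤ 0; row 2: 15/3 = 5; row 3: 19/4 = 19/4. Minimum is 19/4 at row 3 (s_3 leaves); pivot element 4.
Pivot on row 3; the z-row RHS becomes 0 − (-9)·(19/4) = 171/4.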